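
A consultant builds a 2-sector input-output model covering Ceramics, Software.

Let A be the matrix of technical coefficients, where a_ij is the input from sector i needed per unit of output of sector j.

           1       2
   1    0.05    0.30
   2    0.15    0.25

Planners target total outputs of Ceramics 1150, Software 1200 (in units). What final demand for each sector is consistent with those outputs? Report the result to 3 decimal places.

I − A =
  [   0.95    -0.30]
  [  -0.15     0.75]
d = (I − A) x:
  d_1 = (+0.95)·1150 + (-0.30)·1200 = 732.500
  d_2 = (-0.15)·1150 + (+0.75)·1200 = 727.500

d_1 = 732.500, d_2 = 727.500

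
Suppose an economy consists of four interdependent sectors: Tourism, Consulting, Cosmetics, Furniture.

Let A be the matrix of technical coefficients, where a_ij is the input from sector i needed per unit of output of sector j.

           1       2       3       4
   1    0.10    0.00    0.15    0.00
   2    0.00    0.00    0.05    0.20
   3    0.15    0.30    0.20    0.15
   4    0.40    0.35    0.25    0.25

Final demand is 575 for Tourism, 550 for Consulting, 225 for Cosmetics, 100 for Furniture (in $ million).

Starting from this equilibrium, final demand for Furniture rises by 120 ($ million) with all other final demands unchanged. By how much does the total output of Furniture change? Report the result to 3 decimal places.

I − A =
  [   0.90     0.00    -0.15     0.00]
  [   0.00     1.00    -0.05    -0.20]
  [  -0.15    -0.30     0.80    -0.15]
  [  -0.40    -0.35    -0.25     0.75]
Compute the cofactors C_ij = (−1)^(i+j)·(3×3 minor ij) of I−A; the adjugate is their transpose:
adj(I−A) = Cᵀ =
  [ 0.477625   0.041625   0.102000   0.031500]
  [ 0.080125   0.480375   0.090750   0.146250]
  [ 0.186000   0.249750   0.612000   0.189000]
  [ 0.354125   0.329625   0.300750   0.684000]
det(I−A) = Σ_j (I−A)_1j·C_1j = (0.90)(0.477625) + (0.00)(0.080125) + (-0.15)(0.186000) + (0.00)(0.354125) = 0.4019625
(I − A)⁻¹ = adj(I−A) / det(I−A) ≈
  [   1.1882     0.1036     0.2538     0.0784]
  [   0.1993     1.1951     0.2258     0.3638]
  [   0.4627     0.6213     1.5225     0.4702]
  [   0.8810     0.8200     0.7482     1.7017]
Δx = (I − A)⁻¹ Δd with Δd having +120 in the Furniture component and 0 elsewhere.
So Δx_4 = L_44 · (+120), where L_44 = adj(I−A)_44 / det(I−A) = 0.684000 / 0.4019625.
Δx_4 = 0.684000 × (+120) / 0.4019625 = 82.08 / 0.4019625 ≈ 204.198.

Δx_4 = 204.198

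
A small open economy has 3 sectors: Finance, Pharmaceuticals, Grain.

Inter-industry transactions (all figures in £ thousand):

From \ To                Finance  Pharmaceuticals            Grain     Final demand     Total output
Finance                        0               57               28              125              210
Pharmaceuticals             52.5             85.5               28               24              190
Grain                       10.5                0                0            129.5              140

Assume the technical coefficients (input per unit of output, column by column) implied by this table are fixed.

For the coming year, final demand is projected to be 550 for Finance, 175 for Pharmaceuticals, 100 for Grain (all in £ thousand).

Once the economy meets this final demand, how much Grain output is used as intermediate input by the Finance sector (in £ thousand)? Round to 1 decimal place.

z_GF = 39.9

Technical coefficients a_ij = z_ij / X_j:
  a_FF = 0/210 = 0.00, a_PF = 52.5/210 = 0.25, a_GF = 10.5/210 = 0.05
  a_FP = 57/190 = 0.30, a_PP = 85.5/190 = 0.45, a_GP = 0/190 = 0.00
  a_FG = 28/140 = 0.20, a_PG = 28/140 = 0.20, a_GG = 0/140 = 0.00
I − A =
  [   1.00    -0.30    -0.20]
  [  -0.25     0.55    -0.20]
  [  -0.05     0.00     1.00]
Cofactors of I−A, C_ij = (−1)^(i+j)·(minor ij) (rows/columns in the sector order above):
  C_11 = (0.55)(1.00) − (-0.20)(0.00) = 0.5500
  C_12 = −[(-0.25)(1.00) − (-0.20)(-0.05)] = 0.2600
  C_13 = (-0.25)(0.00) − (0.55)(-0.05) = 0.0275
  C_21 = −[(-0.30)(1.00) − (-0.20)(0.00)] = 0.3000
  C_22 = (1.00)(1.00) − (-0.20)(-0.05) = 0.9900
  C_23 = −[(1.00)(0.00) − (-0.30)(-0.05)] = 0.0150
  C_31 = (-0.30)(-0.20) − (-0.20)(0.55) = 0.1700
  C_32 = −[(1.00)(-0.20) − (-0.20)(-0.25)] = 0.2500
  C_33 = (1.00)(0.55) − (-0.30)(-0.25) = 0.4750
det(I−A) = Σ_j (I−A)_1j·C_1j = (1.00)(0.5500) + (-0.30)(0.2600) + (-0.20)(0.0275) = 0.4665
adj(I−A) = Cᵀ =
  [ 0.5500   0.3000   0.1700]
  [ 0.2600   0.9900   0.2500]
  [ 0.0275   0.0150   0.4750]
(I − A)⁻¹ = adj(I−A) / det(I−A) ≈
  [   1.1790     0.6431     0.3644]
  [   0.5573     2.1222     0.5359]
  [   0.0589     0.0322     1.0182]
First solve x = (I − A)⁻¹ d = adj(I−A)·d / det(I−A); in particular x_F = (0.5500·550 + 0.3000·175 + 0.1700·100) / 0.4665 = 372.00 / 0.4665 ≈ 797.428.
Intermediate flow from G to F: z_GF = a_GF · x_F = 0.05 × 372.00 / 0.4665 = 18.60 / 0.4665 ≈ 39.9.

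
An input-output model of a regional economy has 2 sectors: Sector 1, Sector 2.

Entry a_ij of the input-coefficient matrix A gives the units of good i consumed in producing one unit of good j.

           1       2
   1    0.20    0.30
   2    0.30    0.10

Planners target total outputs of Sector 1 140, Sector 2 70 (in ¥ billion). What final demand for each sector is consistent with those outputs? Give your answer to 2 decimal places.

I − A =
  [   0.80    -0.30]
  [  -0.30     0.90]
d = (I − A) x:
  d_1 = (+0.80)·140 + (-0.30)·70 = 91.00
  d_2 = (-0.30)·140 + (+0.90)·70 = 21.00

d_1 = 91.00, d_2 = 21.00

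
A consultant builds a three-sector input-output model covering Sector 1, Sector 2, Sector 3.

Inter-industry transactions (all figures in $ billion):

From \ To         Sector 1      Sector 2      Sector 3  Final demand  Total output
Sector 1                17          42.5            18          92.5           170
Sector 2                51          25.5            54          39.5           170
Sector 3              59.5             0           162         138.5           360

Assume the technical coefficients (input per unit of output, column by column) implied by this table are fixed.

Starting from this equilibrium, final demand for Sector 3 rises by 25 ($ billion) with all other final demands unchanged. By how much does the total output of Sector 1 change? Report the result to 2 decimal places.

Technical coefficients a_ij = z_ij / X_j:
  a_11 = 17/170 = 0.10, a_21 = 51/170 = 0.30, a_31 = 59.5/170 = 0.35
  a_12 = 42.5/170 = 0.25, a_22 = 25.5/170 = 0.15, a_32 = 0/170 = 0.00
  a_13 = 18/360 = 0.05, a_23 = 54/360 = 0.15, a_33 = 162/360 = 0.45
I − A =
  [   0.90    -0.25    -0.05]
  [  -0.30     0.85    -0.15]
  [  -0.35     0.00     0.55]
Cofactors of I−A, C_ij = (−1)^(i+j)·(minor ij) (rows/columns in the sector order above):
  C_11 = (0.85)(0.55) − (-0.15)(0.00) = 0.4675
  C_12 = −[(-0.30)(0.55) − (-0.15)(-0.35)] = 0.2175
  C_13 = (-0.30)(0.00) − (0.85)(-0.35) = 0.2975
  C_21 = −[(-0.25)(0.55) − (-0.05)(0.00)] = 0.1375
  C_22 = (0.90)(0.55) − (-0.05)(-0.35) = 0.4775
  C_23 = −[(0.90)(0.00) − (-0.25)(-0.35)] = 0.0875
  C_31 = (-0.25)(-0.15) − (-0.05)(0.85) = 0.0800
  C_32 = −[(0.90)(-0.15) − (-0.05)(-0.30)] = 0.1500
  C_33 = (0.90)(0.85) − (-0.25)(-0.30) = 0.6900
det(I−A) = Σ_j (I−A)_1j·C_1j = (0.90)(0.4675) + (-0.25)(0.2175) + (-0.05)(0.2975) = 0.3515
adj(I−A) = Cᵀ =
  [ 0.4675   0.1375   0.0800]
  [ 0.2175   0.4775   0.1500]
  [ 0.2975   0.0875   0.6900]
(I − A)⁻¹ = adj(I−A) / det(I−A) ≈
  [   1.3300     0.3912     0.2276]
  [   0.6188     1.3585     0.4267]
  [   0.8464     0.2489     1.9630]
Δx = (I − A)⁻¹ Δd with Δd having +25 in the Sector 3 component and 0 elsewhere.
So Δx_1 = L_13 · (+25), where L_13 = adj(I−A)_13 / det(I−A) = 0.0800 / 0.3515.
Δx_1 = 0.0800 × (+25) / 0.3515 = 2.00 / 0.3515 ≈ 5.69.

Δx_1 = 5.69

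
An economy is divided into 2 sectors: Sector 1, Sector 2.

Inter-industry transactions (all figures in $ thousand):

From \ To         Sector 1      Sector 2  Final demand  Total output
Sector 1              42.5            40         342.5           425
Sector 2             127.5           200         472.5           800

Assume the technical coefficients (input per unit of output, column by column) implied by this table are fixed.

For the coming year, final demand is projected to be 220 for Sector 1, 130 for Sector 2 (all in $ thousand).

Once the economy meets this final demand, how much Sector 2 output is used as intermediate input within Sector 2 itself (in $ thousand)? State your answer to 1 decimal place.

z_22 = 69.3

Technical coefficients a_ij = z_ij / X_j:
  a_11 = 42.5/425 = 0.10, a_21 = 127.5/425 = 0.30
  a_12 = 40/800 = 0.05, a_22 = 200/800 = 0.25
I − A =
  [   0.90    -0.05]
  [  -0.30     0.75]
det(I−A) = (0.90)(0.75) − (-0.05)(-0.30) = 0.6600
adj(I−A) = [[0.75, 0.05], [0.30, 0.90]]
(I − A)⁻¹ = adj(I−A) / det(I−A) ≈
  [   1.1364     0.0758]
  [   0.4545     1.3636]
First solve x = (I − A)⁻¹ d = adj(I−A)·d / det(I−A); in particular x_2 = (0.30·220 + 0.90·130) / 0.6600 = 183.00 / 0.6600 ≈ 277.273.
Intermediate flow from 2 to 2: z_22 = a_22 · x_2 = 0.25 × 183.00 / 0.6600 = 45.75 / 0.6600 ≈ 69.3.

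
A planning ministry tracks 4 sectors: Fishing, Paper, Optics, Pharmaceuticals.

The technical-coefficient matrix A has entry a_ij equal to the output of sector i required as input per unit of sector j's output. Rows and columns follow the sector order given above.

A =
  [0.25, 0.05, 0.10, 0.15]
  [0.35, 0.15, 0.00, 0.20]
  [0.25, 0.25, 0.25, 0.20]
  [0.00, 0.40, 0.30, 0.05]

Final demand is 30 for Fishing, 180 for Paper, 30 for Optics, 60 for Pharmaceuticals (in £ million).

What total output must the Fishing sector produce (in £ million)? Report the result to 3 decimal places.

I − A =
  [   0.75    -0.05    -0.10    -0.15]
  [  -0.35     0.85     0.00    -0.20]
  [  -0.25    -0.25     0.75    -0.20]
  [   0.00    -0.40    -0.30     0.95]
Compute the cofactors C_ij = (−1)^(i+j)·(3×3 minor ij) of I−A; the adjugate is their transpose:
adj(I−A) = Cᵀ =
  [ 0.479625   0.120625   0.114000   0.125125]
  [ 0.243375   0.454375   0.094000   0.153875]
  [ 0.293000   0.265000   0.508000   0.209000]
  [ 0.195000   0.275000   0.200000   0.435000]
det(I−A) = Σ_j (I−A)_1j·C_1j = (0.75)(0.479625) + (-0.05)(0.243375) + (-0.10)(0.293000) + (-0.15)(0.195000) = 0.2890
(I − A)⁻¹ = adj(I−A) / det(I−A) ≈
  [   1.6596     0.4174     0.3945     0.4330]
  [   0.8421     1.5722     0.3253     0.5324]
  [   1.0138     0.9170     1.7578     0.7232]
  [   0.6747     0.9516     0.6920     1.5052]
x = (I − A)⁻¹ d = adj(I−A)·d / det(I−A), with det(I−A) = 0.2890:
  x_1 = (0.479625·30 + 0.120625·180 + 0.114000·30 + 0.125125·60) / 0.2890 = 47.02875 / 0.2890 ≈ 162.729
  x_2 = (0.243375·30 + 0.454375·180 + 0.094000·30 + 0.153875·60) / 0.2890 = 101.14125 / 0.2890 ≈ 349.970
  x_3 = (0.293000·30 + 0.265000·180 + 0.508000·30 + 0.209000·60) / 0.2890 = 84.27 / 0.2890 ≈ 291.592
  x_4 = (0.195000·30 + 0.275000·180 + 0.200000·30 + 0.435000·60) / 0.2890 = 87.45 / 0.2890 ≈ 302.595

x_1 = 162.729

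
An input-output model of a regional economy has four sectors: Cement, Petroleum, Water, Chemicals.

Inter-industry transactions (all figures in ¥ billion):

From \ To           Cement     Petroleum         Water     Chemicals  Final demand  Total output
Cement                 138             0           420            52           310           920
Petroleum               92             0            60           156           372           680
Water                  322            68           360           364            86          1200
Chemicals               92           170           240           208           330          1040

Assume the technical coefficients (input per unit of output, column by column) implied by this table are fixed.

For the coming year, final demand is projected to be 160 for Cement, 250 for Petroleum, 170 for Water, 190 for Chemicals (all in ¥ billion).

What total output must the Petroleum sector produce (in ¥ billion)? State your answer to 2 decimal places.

x_2 = 468.69

Technical coefficients a_ij = z_ij / X_j:
  a_11 = 138/920 = 0.15, a_21 = 92/920 = 0.10, a_31 = 322/920 = 0.35, a_41 = 92/920 = 0.10
  a_12 = 0/680 = 0.00, a_22 = 0/680 = 0.00, a_32 = 68/680 = 0.10, a_42 = 170/680 = 0.25
  a_13 = 420/1200 = 0.35, a_23 = 60/1200 = 0.05, a_33 = 360/1200 = 0.30, a_43 = 240/1200 = 0.20
  a_14 = 52/1040 = 0.05, a_24 = 156/1040 = 0.15, a_34 = 364/1040 = 0.35, a_44 = 208/1040 = 0.20
I − A =
  [   0.85     0.00    -0.35    -0.05]
  [  -0.10     1.00    -0.05    -0.15]
  [  -0.35    -0.10     0.70    -0.35]
  [  -0.10    -0.25    -0.20     0.80]
Compute the cofactors C_ij = (−1)^(i+j)·(3×3 minor ij) of I−A; the adjugate is their transpose:
adj(I−A) = Cᵀ =
  [ 0.452375   0.068375   0.277500   0.162500]
  [ 0.085750   0.299250   0.093500   0.102375]
  [ 0.320125   0.146250   0.641875   0.328250]
  [ 0.163375   0.138625   0.224375   0.464750]
det(I−A) = Σ_j (I−A)_1j·C_1j = (0.85)(0.452375) + (0.00)(0.085750) + (-0.35)(0.320125) + (-0.05)(0.163375) = 0.26430625
(I − A)⁻¹ = adj(I−A) / det(I−A) ≈
  [   1.7116     0.2587     1.0499     0.6148]
  [   0.3244     1.1322     0.3538     0.3873]
  [   1.2112     0.5533     2.4285     1.2419]
  [   0.6181     0.5245     0.8489     1.7584]
x = (I − A)⁻¹ d = adj(I−A)·d / det(I−A), with det(I−A) = 0.26430625:
  x_1 = (0.452375·160 + 0.068375·250 + 0.277500·170 + 0.162500·190) / 0.26430625 = 167.52375 / 0.26430625 ≈ 633.82
  x_2 = (0.085750·160 + 0.299250·250 + 0.093500·170 + 0.102375·190) / 0.26430625 = 123.87875 / 0.26430625 ≈ 468.69
  x_3 = (0.320125·160 + 0.146250·250 + 0.641875·170 + 0.328250·190) / 0.26430625 = 259.26875 / 0.26430625 ≈ 980.94
  x_4 = (0.163375·160 + 0.138625·250 + 0.224375·170 + 0.464750·190) / 0.26430625 = 187.2425 / 0.26430625 ≈ 708.43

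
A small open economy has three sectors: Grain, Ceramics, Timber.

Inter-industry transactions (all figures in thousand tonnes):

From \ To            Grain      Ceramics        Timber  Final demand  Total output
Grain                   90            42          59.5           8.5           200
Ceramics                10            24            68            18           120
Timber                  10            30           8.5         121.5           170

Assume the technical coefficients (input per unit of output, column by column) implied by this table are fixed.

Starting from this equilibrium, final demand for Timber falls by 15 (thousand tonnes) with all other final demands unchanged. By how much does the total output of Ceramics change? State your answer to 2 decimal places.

Δx_C = -11.10

Technical coefficients a_ij = z_ij / X_j:
  a_GG = 90/200 = 0.45, a_CG = 10/200 = 0.05, a_TG = 10/200 = 0.05
  a_GC = 42/120 = 0.35, a_CC = 24/120 = 0.20, a_TC = 30/120 = 0.25
  a_GT = 59.5/170 = 0.35, a_CT = 68/170 = 0.40, a_TT = 8.5/170 = 0.05
I − A =
  [   0.55    -0.35    -0.35]
  [  -0.05     0.80    -0.40]
  [  -0.05    -0.25     0.95]
Cofactors of I−A, C_ij = (−1)^(i+j)·(minor ij) (rows/columns in the sector order above):
  C_11 = (0.80)(0.95) − (-0.40)(-0.25) = 0.6600
  C_12 = −[(-0.05)(0.95) − (-0.40)(-0.05)] = 0.0675
  C_13 = (-0.05)(-0.25) − (0.80)(-0.05) = 0.0525
  C_21 = −[(-0.35)(0.95) − (-0.35)(-0.25)] = 0.4200
  C_22 = (0.55)(0.95) − (-0.35)(-0.05) = 0.5050
  C_23 = −[(0.55)(-0.25) − (-0.35)(-0.05)] = 0.1550
  C_31 = (-0.35)(-0.40) − (-0.35)(0.80) = 0.4200
  C_32 = −[(0.55)(-0.40) − (-0.35)(-0.05)] = 0.2375
  C_33 = (0.55)(0.80) − (-0.35)(-0.05) = 0.4225
det(I−A) = Σ_j (I−A)_1j·C_1j = (0.55)(0.6600) + (-0.35)(0.0675) + (-0.35)(0.0525) = 0.3210
adj(I−A) = Cᵀ =
  [ 0.6600   0.4200   0.4200]
  [ 0.0675   0.5050   0.2375]
  [ 0.0525   0.1550   0.4225]
(I − A)⁻¹ = adj(I−A) / det(I−A) ≈
  [   2.0561     1.3084     1.3084]
  [   0.2103     1.5732     0.7399]
  [   0.1636     0.4829     1.3162]
Δx = (I − A)⁻¹ Δd with Δd having -15 in the Timber component and 0 elsewhere.
So Δx_C = L_CT · (-15), where L_CT = adj(I−A)_CT / det(I−A) = 0.2375 / 0.3210.
Δx_C = 0.2375 × (-15) / 0.3210 = -3.5625 / 0.3210 ≈ -11.10.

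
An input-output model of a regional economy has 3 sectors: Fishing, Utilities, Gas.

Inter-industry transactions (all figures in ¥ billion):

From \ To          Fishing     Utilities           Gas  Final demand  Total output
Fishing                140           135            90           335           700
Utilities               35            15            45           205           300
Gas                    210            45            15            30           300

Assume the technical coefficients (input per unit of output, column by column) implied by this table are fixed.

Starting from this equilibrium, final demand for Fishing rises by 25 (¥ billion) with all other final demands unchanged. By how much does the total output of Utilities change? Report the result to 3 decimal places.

Δx_U = 4.024

Technical coefficients a_ij = z_ij / X_j:
  a_FF = 140/700 = 0.20, a_UF = 35/700 = 0.05, a_GF = 210/700 = 0.30
  a_FU = 135/300 = 0.45, a_UU = 15/300 = 0.05, a_GU = 45/300 = 0.15
  a_FG = 90/300 = 0.30, a_UG = 45/300 = 0.15, a_GG = 15/300 = 0.05
I − A =
  [   0.80    -0.45    -0.30]
  [  -0.05     0.95    -0.15]
  [  -0.30    -0.15     0.95]
Cofactors of I−A, C_ij = (−1)^(i+j)·(minor ij) (rows/columns in the sector order above):
  C_11 = (0.95)(0.95) − (-0.15)(-0.15) = 0.8800
  C_12 = −[(-0.05)(0.95) − (-0.15)(-0.30)] = 0.0925
  C_13 = (-0.05)(-0.15) − (0.95)(-0.30) = 0.2925
  C_21 = −[(-0.45)(0.95) − (-0.30)(-0.15)] = 0.4725
  C_22 = (0.80)(0.95) − (-0.30)(-0.30) = 0.6700
  C_23 = −[(0.80)(-0.15) − (-0.45)(-0.30)] = 0.2550
  C_31 = (-0.45)(-0.15) − (-0.30)(0.95) = 0.3525
  C_32 = −[(0.80)(-0.15) − (-0.30)(-0.05)] = 0.1350
  C_33 = (0.80)(0.95) − (-0.45)(-0.05) = 0.7375
det(I−A) = Σ_j (I−A)_1j·C_1j = (0.80)(0.8800) + (-0.45)(0.0925) + (-0.30)(0.2925) = 0.574625
adj(I−A) = Cᵀ =
  [ 0.8800   0.4725   0.3525]
  [ 0.0925   0.6700   0.1350]
  [ 0.2925   0.2550   0.7375]
(I − A)⁻¹ = adj(I−A) / det(I−A) ≈
  [   1.5314     0.8223     0.6134]
  [   0.1610     1.1660     0.2349]
  [   0.5090     0.4438     1.2834]
Δx = (I − A)⁻¹ Δd with Δd having +25 in the Fishing component and 0 elsewhere.
So Δx_U = L_UF · (+25), where L_UF = adj(I−A)_UF / det(I−A) = 0.0925 / 0.574625.
Δx_U = 0.0925 × (+25) / 0.574625 = 2.3125 / 0.574625 ≈ 4.024.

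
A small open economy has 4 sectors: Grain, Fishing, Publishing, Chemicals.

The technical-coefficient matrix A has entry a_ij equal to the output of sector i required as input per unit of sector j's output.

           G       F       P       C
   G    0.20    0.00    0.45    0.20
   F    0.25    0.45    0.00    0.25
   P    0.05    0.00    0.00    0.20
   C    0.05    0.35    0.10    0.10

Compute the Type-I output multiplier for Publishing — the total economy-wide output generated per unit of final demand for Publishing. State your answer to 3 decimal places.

m_P = 2.645

I − A =
  [   0.80     0.00    -0.45    -0.20]
  [  -0.25     0.55     0.00    -0.25]
  [  -0.05     0.00     1.00    -0.20]
  [  -0.05    -0.35    -0.10     0.90]
Compute the cofactors C_ij = (−1)^(i+j)·(3×3 minor ij) of I−A; the adjugate is their transpose:
adj(I−A) = Cᵀ =
  [ 0.396500   0.101500   0.194375   0.159500]
  [ 0.233750   0.668250   0.131875   0.266875]
  [ 0.043375   0.059500   0.303000   0.093500]
  [ 0.117750   0.272125   0.095750   0.427625]
det(I−A) = Σ_j (I−A)_1j·C_1j = (0.80)(0.396500) + (0.00)(0.233750) + (-0.45)(0.043375) + (-0.20)(0.117750) = 0.27413125
(I − A)⁻¹ = adj(I−A) / det(I−A) ≈
  [   1.4464     0.3703     0.7091     0.5818]
  [   0.8527     2.4377     0.4811     0.9735]
  [   0.1582     0.2170     1.1053     0.3411]
  [   0.4295     0.9927     0.3493     1.5599]
The output multiplier for sector j is the column-j sum of the Leontief inverse (I − A)⁻¹ = adj(I−A) / det(I−A).
Column P of adj(I−A): (0.194375, 0.131875, 0.303000, 0.095750); det(I−A) = 0.27413125.
m_P = (0.194375 + 0.131875 + 0.303000 + 0.095750) / 0.27413125 = 0.725 / 0.27413125 ≈ 2.645.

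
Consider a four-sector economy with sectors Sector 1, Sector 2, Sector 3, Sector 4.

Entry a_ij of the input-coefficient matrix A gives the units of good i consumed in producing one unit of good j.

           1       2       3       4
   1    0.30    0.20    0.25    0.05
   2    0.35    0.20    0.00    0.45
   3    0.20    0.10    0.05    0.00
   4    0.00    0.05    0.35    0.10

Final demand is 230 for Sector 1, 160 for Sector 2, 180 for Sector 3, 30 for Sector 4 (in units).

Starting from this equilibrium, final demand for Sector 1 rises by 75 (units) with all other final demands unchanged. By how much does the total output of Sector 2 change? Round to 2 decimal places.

Δx_2 = 73.03

I − A =
  [   0.70    -0.20    -0.25    -0.05]
  [  -0.35     0.80     0.00    -0.45]
  [  -0.20    -0.10     0.95     0.00]
  [   0.00    -0.05    -0.35     0.90]
Compute the cofactors C_ij = (−1)^(i+j)·(3×3 minor ij) of I−A; the adjugate is their transpose:
adj(I−A) = Cᵀ =
  [ 0.646875   0.197625   0.219875   0.134750]
  [ 0.330750   0.550000   0.195125   0.293375]
  [ 0.171000   0.099500   0.424375   0.059250]
  [ 0.084875   0.069250   0.175875   0.416750]
det(I−A) = Σ_j (I−A)_1j·C_1j = (0.70)(0.646875) + (-0.20)(0.330750) + (-0.25)(0.171000) + (-0.05)(0.084875) = 0.33966875
(I − A)⁻¹ = adj(I−A) / det(I−A) ≈
  [   1.9044     0.5818     0.6473     0.3967]
  [   0.9737     1.6192     0.5745     0.8637]
  [   0.5034     0.2929     1.2494     0.1744]
  [   0.2499     0.2039     0.5178     1.2269]
Δx = (I − A)⁻¹ Δd with Δd having +75 in the Sector 1 component and 0 elsewhere.
So Δx_2 = L_21 · (+75), where L_21 = adj(I−A)_21 / det(I−A) = 0.330750 / 0.33966875.
Δx_2 = 0.330750 × (+75) / 0.33966875 = 24.80625 / 0.33966875 ≈ 73.03.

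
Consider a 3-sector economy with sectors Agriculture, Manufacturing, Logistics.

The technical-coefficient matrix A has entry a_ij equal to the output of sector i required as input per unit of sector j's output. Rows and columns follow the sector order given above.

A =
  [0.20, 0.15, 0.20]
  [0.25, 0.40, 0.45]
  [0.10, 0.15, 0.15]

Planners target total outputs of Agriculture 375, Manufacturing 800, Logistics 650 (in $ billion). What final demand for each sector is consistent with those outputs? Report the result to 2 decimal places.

I − A =
  [   0.80    -0.15    -0.20]
  [  -0.25     0.60    -0.45]
  [  -0.10    -0.15     0.85]
d = (I − A) x:
  d_1 = (+0.80)·375 + (-0.15)·800 + (-0.20)·650 = 50.00
  d_2 = (-0.25)·375 + (+0.60)·800 + (-0.45)·650 = 93.75
  d_3 = (-0.10)·375 + (-0.15)·800 + (+0.85)·650 = 395.00

d_1 = 50.00, d_2 = 93.75, d_3 = 395.00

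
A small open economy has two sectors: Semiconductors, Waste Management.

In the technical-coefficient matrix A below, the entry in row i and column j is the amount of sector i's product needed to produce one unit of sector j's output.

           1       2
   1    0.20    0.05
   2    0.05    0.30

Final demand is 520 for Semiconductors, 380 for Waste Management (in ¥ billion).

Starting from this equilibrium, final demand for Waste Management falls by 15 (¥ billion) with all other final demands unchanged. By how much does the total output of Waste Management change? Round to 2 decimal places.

I − A =
  [   0.80    -0.05]
  [  -0.05     0.70]
det(I−A) = (0.80)(0.70) − (-0.05)(-0.05) = 0.5575
adj(I−A) = [[0.70, 0.05], [0.05, 0.80]]
(I − A)⁻¹ = adj(I−A) / det(I−A) ≈
  [   1.2556     0.0897]
  [   0.0897     1.4350]
Δx = (I − A)⁻¹ Δd with Δd having -15 in the Waste Management component and 0 elsewhere.
So Δx_2 = L_22 · (-15), where L_22 = adj(I−A)_22 / det(I−A) = 0.80 / 0.5575.
Δx_2 = 0.80 × (-15) / 0.5575 = -12.00 / 0.5575 ≈ -21.52.

Δx_2 = -21.52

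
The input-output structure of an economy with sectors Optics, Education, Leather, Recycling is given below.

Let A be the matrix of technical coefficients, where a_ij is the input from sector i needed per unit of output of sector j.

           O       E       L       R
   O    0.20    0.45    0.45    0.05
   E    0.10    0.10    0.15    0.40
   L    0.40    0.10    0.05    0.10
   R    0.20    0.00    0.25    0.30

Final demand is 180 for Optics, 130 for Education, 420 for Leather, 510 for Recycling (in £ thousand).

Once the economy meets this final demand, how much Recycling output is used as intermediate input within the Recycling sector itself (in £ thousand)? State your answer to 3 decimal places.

z_RR = 595.055

I − A =
  [   0.80    -0.45    -0.45    -0.05]
  [  -0.10     0.90    -0.15    -0.40]
  [  -0.40    -0.10     0.95    -0.10]
  [  -0.20     0.00    -0.25     0.70]
Compute the cofactors C_ij = (−1)^(i+j)·(3×3 minor ij) of I−A; the adjugate is their transpose:
adj(I−A) = Cᵀ =
  [ 0.55550   0.32075   0.38700   0.27825]
  [ 0.22500   0.36250   0.23125   0.25625]
  [ 0.28500   0.19000   0.42750   0.19000]
  [ 0.26050   0.15950   0.26325   0.43575]
det(I−A) = Σ_j (I−A)_1j·C_1j = (0.80)(0.55550) + (-0.45)(0.22500) + (-0.45)(0.28500) + (-0.05)(0.26050) = 0.201875
(I − A)⁻¹ = adj(I−A) / det(I−A) ≈
  [   2.7517     1.5889     1.9170     1.3783]
  [   1.1146     1.7957     1.1455     1.2693]
  [   1.4118     0.9412     2.1176     0.9412]
  [   1.2904     0.7901     1.3040     2.1585]
First solve x = (I − A)⁻¹ d = adj(I−A)·d / det(I−A); in particular x_R = (0.26050·180 + 0.15950·130 + 0.26325·420 + 0.43575·510) / 0.201875 = 400.4225 / 0.201875 ≈ 1983.51703.
Intermediate flow from R to R: z_RR = a_RR · x_R = 0.30 × 400.4225 / 0.201875 = 120.12675 / 0.201875 ≈ 595.055.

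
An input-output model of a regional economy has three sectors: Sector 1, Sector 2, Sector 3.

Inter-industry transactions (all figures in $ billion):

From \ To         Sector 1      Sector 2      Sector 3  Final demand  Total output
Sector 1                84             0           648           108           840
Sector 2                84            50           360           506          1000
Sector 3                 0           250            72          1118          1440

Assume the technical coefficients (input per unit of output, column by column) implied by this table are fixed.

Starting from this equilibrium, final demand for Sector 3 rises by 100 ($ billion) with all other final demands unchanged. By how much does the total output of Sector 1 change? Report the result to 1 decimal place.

Technical coefficients a_ij = z_ij / X_j:
  a_11 = 84/840 = 0.10, a_21 = 84/840 = 0.10, a_31 = 0/840 = 0.00
  a_12 = 0/1000 = 0.00, a_22 = 50/1000 = 0.05, a_32 = 250/1000 = 0.25
  a_13 = 648/1440 = 0.45, a_23 = 360/1440 = 0.25, a_33 = 72/1440 = 0.05
I − A =
  [   0.90     0.00    -0.45]
  [  -0.10     0.95    -0.25]
  [   0.00    -0.25     0.95]
Cofactors of I−A, C_ij = (−1)^(i+j)·(minor ij) (rows/columns in the sector order above):
  C_11 = (0.95)(0.95) − (-0.25)(-0.25) = 0.8400
  C_12 = −[(-0.10)(0.95) − (-0.25)(0.00)] = 0.0950
  C_13 = (-0.10)(-0.25) − (0.95)(0.00) = 0.0250
  C_21 = −[(0.00)(0.95) − (-0.45)(-0.25)] = 0.1125
  C_22 = (0.90)(0.95) − (-0.45)(0.00) = 0.8550
  C_23 = −[(0.90)(-0.25) − (0.00)(0.00)] = 0.2250
  C_31 = (0.00)(-0.25) − (-0.45)(0.95) = 0.4275
  C_32 = −[(0.90)(-0.25) − (-0.45)(-0.10)] = 0.2700
  C_33 = (0.90)(0.95) − (0.00)(-0.10) = 0.8550
det(I−A) = Σ_j (I−A)_1j·C_1j = (0.90)(0.8400) + (0.00)(0.0950) + (-0.45)(0.0250) = 0.74475
adj(I−A) = Cᵀ =
  [ 0.8400   0.1125   0.4275]
  [ 0.0950   0.8550   0.2700]
  [ 0.0250   0.2250   0.8550]
(I − A)⁻¹ = adj(I−A) / det(I−A) ≈
  [   1.1279     0.1511     0.5740]
  [   0.1276     1.1480     0.3625]
  [   0.0336     0.3021     1.1480]
Δx = (I − A)⁻¹ Δd with Δd having +100 in the Sector 3 component and 0 elsewhere.
So Δx_1 = L_13 · (+100), where L_13 = adj(I−A)_13 / det(I−A) = 0.4275 / 0.74475.
Δx_1 = 0.4275 × (+100) / 0.74475 = 42.75 / 0.74475 ≈ 57.4.

Δx_1 = 57.4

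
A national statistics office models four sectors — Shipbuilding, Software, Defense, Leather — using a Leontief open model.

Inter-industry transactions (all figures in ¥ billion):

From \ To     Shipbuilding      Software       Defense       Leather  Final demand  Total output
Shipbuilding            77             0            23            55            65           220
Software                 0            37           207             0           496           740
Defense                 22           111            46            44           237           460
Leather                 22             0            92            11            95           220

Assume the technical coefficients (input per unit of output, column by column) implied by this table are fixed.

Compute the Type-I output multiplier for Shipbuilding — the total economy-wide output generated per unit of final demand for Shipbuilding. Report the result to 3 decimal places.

Technical coefficients a_ij = z_ij / X_j:
  a_11 = 77/220 = 0.35, a_21 = 0/220 = 0.00, a_31 = 22/220 = 0.10, a_41 = 22/220 = 0.10
  a_12 = 0/740 = 0.00, a_22 = 37/740 = 0.05, a_32 = 111/740 = 0.15, a_42 = 0/740 = 0.00
  a_13 = 23/460 = 0.05, a_23 = 207/460 = 0.45, a_33 = 46/460 = 0.10, a_43 = 92/460 = 0.20
  a_14 = 55/220 = 0.25, a_24 = 0/220 = 0.00, a_34 = 44/220 = 0.20, a_44 = 11/220 = 0.05
I − A =
  [   0.65     0.00    -0.05    -0.25]
  [   0.00     0.95    -0.45     0.00]
  [  -0.10    -0.15     0.90    -0.20]
  [  -0.10     0.00    -0.20     0.95]
Compute the cofactors C_ij = (−1)^(i+j)·(3×3 minor ij) of I−A; the adjugate is their transpose:
adj(I−A) = Cᵀ =
  [ 0.710125   0.014625   0.092625   0.206375]
  [ 0.051750   0.496500   0.266625   0.069750]
  [ 0.109250   0.088875   0.562875   0.147250]
  [ 0.097750   0.020250   0.128250   0.507125]
det(I−A) = Σ_j (I−A)_1j·C_1j = (0.65)(0.710125) + (0.00)(0.051750) + (-0.05)(0.109250) + (-0.25)(0.097750) = 0.43168125
(I − A)⁻¹ = adj(I−A) / det(I−A) ≈
  [   1.6450     0.0339     0.2146     0.4781]
  [   0.1199     1.1502     0.6176     0.1616]
  [   0.2531     0.2059     1.3039     0.3411]
  [   0.2264     0.0469     0.2971     1.1748]
The output multiplier for sector j is the column-j sum of the Leontief inverse (I − A)⁻¹ = adj(I−A) / det(I−A).
Column 1 of adj(I−A): (0.710125, 0.051750, 0.109250, 0.097750); det(I−A) = 0.43168125.
m_1 = (0.710125 + 0.051750 + 0.109250 + 0.097750) / 0.43168125 = 0.968875 / 0.43168125 ≈ 2.244.

m_1 = 2.244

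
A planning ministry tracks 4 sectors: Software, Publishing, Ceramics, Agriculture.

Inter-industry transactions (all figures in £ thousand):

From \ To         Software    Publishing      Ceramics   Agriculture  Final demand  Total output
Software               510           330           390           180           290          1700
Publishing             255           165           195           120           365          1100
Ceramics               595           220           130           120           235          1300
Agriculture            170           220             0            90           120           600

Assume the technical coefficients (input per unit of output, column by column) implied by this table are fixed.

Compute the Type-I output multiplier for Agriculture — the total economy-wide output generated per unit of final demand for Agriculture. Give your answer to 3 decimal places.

Technical coefficients a_ij = z_ij / X_j:
  a_SS = 510/1700 = 0.30, a_PS = 255/1700 = 0.15, a_CS = 595/1700 = 0.35, a_AS = 170/1700 = 0.10
  a_SP = 330/1100 = 0.30, a_PP = 165/1100 = 0.15, a_CP = 220/1100 = 0.20, a_AP = 220/1100 = 0.20
  a_SC = 390/1300 = 0.30, a_PC = 195/1300 = 0.15, a_CC = 130/1300 = 0.10, a_AC = 0/1300 = 0.00
  a_SA = 180/600 = 0.30, a_PA = 120/600 = 0.20, a_CA = 120/600 = 0.20, a_AA = 90/600 = 0.15
I − A =
  [   0.70    -0.30    -0.30    -0.30]
  [  -0.15     0.85    -0.15    -0.20]
  [  -0.35    -0.20     0.90    -0.20]
  [  -0.10    -0.20     0.00     0.85]
Compute the cofactors C_ij = (−1)^(i+j)·(3×3 minor ij) of I−A; the adjugate is their transpose:
adj(I−A) = Cᵀ =
  [ 0.582750   0.346500   0.252000   0.346500]
  [ 0.180375   0.413250   0.129000   0.191250]
  [ 0.291375   0.257250   0.399000   0.257250]
  [ 0.111000   0.138000   0.060000   0.360000]
det(I−A) = Σ_j (I−A)_1j·C_1j = (0.70)(0.582750) + (-0.30)(0.180375) + (-0.30)(0.291375) + (-0.30)(0.111000) = 0.2331
(I − A)⁻¹ = adj(I−A) / det(I−A) ≈
  [   2.5000     1.4865     1.0811     1.4865]
  [   0.7738     1.7728     0.5534     0.8205]
  [   1.2500     1.1036     1.7117     1.1036]
  [   0.4762     0.5920     0.2574     1.5444]
The output multiplier for sector j is the column-j sum of the Leontief inverse (I − A)⁻¹ = adj(I−A) / det(I−A).
Column A of adj(I−A): (0.346500, 0.191250, 0.257250, 0.360000); det(I−A) = 0.2331.
m_A = (0.346500 + 0.191250 + 0.257250 + 0.360000) / 0.2331 = 1.155 / 0.2331 ≈ 4.955.

m_A = 4.955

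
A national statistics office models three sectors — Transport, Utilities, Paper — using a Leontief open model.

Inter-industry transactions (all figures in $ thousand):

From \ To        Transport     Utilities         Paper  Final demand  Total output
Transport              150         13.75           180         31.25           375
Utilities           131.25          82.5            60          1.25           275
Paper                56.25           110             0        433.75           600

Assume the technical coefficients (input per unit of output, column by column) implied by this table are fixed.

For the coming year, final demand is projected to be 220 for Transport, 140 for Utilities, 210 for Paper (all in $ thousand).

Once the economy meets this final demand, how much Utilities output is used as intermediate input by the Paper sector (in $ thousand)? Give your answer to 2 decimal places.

Technical coefficients a_ij = z_ij / X_j:
  a_11 = 150/375 = 0.40, a_21 = 131.25/375 = 0.35, a_31 = 56.25/375 = 0.15
  a_12 = 13.75/275 = 0.05, a_22 = 82.5/275 = 0.30, a_32 = 110/275 = 0.40
  a_13 = 180/600 = 0.30, a_23 = 60/600 = 0.10, a_33 = 0/600 = 0.00
I − A =
  [   0.60    -0.05    -0.30]
  [  -0.35     0.70    -0.10]
  [  -0.15    -0.40     1.00]
Cofactors of I−A, C_ij = (−1)^(i+j)·(minor ij) (rows/columns in the sector order above):
  C_11 = (0.70)(1.00) − (-0.10)(-0.40) = 0.6600
  C_12 = −[(-0.35)(1.00) − (-0.10)(-0.15)] = 0.3650
  C_13 = (-0.35)(-0.40) − (0.70)(-0.15) = 0.2450
  C_21 = −[(-0.05)(1.00) − (-0.30)(-0.40)] = 0.1700
  C_22 = (0.60)(1.00) − (-0.30)(-0.15) = 0.5550
  C_23 = −[(0.60)(-0.40) − (-0.05)(-0.15)] = 0.2475
  C_31 = (-0.05)(-0.10) − (-0.30)(0.70) = 0.2150
  C_32 = −[(0.60)(-0.10) − (-0.30)(-0.35)] = 0.1650
  C_33 = (0.60)(0.70) − (-0.05)(-0.35) = 0.4025
det(I−A) = Σ_j (I−A)_1j·C_1j = (0.60)(0.6600) + (-0.05)(0.3650) + (-0.30)(0.2450) = 0.30425
adj(I−A) = Cᵀ =
  [ 0.6600   0.1700   0.2150]
  [ 0.3650   0.5550   0.1650]
  [ 0.2450   0.2475   0.4025]
(I − A)⁻¹ = adj(I−A) / det(I−A) ≈
  [   2.1693     0.5588     0.7067]
  [   1.1997     1.8242     0.5423]
  [   0.8053     0.8135     1.3229]
First solve x = (I − A)⁻¹ d = adj(I−A)·d / det(I−A); in particular x_3 = (0.2450·220 + 0.2475·140 + 0.4025·210) / 0.30425 = 173.075 / 0.30425 ≈ 568.8578.
Intermediate flow from 2 to 3: z_23 = a_23 · x_3 = 0.10 × 173.075 / 0.30425 = 17.3075 / 0.30425 ≈ 56.89.

z_23 = 56.89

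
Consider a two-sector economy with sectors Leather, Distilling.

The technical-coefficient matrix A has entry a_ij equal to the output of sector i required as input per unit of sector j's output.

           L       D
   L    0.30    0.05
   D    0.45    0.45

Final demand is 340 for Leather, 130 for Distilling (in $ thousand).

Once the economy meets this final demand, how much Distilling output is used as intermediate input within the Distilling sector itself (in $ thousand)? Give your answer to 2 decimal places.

z_DD = 302.90

I − A =
  [   0.70    -0.05]
  [  -0.45     0.55]
det(I−A) = (0.70)(0.55) − (-0.05)(-0.45) = 0.3625
adj(I−A) = [[0.55, 0.05], [0.45, 0.70]]
(I − A)⁻¹ = adj(I−A) / det(I−A) ≈
  [   1.5172     0.1379]
  [   1.2414     1.9310]
First solve x = (I − A)⁻¹ d = adj(I−A)·d / det(I−A); in particular x_D = (0.45·340 + 0.70·130) / 0.3625 = 244.00 / 0.3625 ≈ 673.1034.
Intermediate flow from D to D: z_DD = a_DD · x_D = 0.45 × 244.00 / 0.3625 = 109.80 / 0.3625 ≈ 302.90.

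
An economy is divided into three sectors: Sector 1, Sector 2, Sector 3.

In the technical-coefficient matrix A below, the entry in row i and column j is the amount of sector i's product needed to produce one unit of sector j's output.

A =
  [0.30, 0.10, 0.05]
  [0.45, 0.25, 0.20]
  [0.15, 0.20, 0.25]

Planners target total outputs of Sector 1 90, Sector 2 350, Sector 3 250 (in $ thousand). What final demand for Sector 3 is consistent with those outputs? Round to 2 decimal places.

I − A =
  [   0.70    -0.10    -0.05]
  [  -0.45     0.75    -0.20]
  [  -0.15    -0.20     0.75]
d = (I − A) x:
  d_1 = (+0.70)·90 + (-0.10)·350 + (-0.05)·250 = 15.50
  d_2 = (-0.45)·90 + (+0.75)·350 + (-0.20)·250 = 172.00
  d_3 = (-0.15)·90 + (-0.20)·350 + (+0.75)·250 = 104.00

d_3 = 104.00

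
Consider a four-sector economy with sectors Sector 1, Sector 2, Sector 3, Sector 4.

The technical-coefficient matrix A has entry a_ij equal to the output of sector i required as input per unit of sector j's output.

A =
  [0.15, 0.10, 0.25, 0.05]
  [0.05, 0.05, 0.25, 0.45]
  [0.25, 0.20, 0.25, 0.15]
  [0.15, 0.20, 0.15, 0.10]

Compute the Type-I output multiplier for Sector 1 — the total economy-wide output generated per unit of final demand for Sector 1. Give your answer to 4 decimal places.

m_1 = 3.1538

I − A =
  [   0.85    -0.10    -0.25    -0.05]
  [  -0.05     0.95    -0.25    -0.45]
  [  -0.25    -0.20     0.75    -0.15]
  [  -0.15    -0.20    -0.15     0.90]
Compute the cofactors C_ij = (−1)^(i+j)·(3×3 minor ij) of I−A; the adjugate is their transpose:
adj(I−A) = Cᵀ =
  [ 0.486375   0.126750   0.230125   0.128750]
  [ 0.162000   0.485250   0.275250   0.297500]
  [ 0.236625   0.204250   0.631375   0.220500]
  [ 0.156500   0.163000   0.204750   0.491250]
det(I−A) = Σ_j (I−A)_1j·C_1j = (0.85)(0.486375) + (-0.10)(0.162000) + (-0.25)(0.236625) + (-0.05)(0.156500) = 0.3302375
(I − A)⁻¹ = adj(I−A) / det(I−A) ≈
  [   1.47280     0.38381     0.69685     0.38987]
  [   0.49056     1.46940     0.83349     0.90087]
  [   0.71653     0.61849     1.91188     0.66770]
  [   0.47390     0.49358     0.62001     1.48757]
The output multiplier for sector j is the column-j sum of the Leontief inverse (I − A)⁻¹ = adj(I−A) / det(I−A).
Column 1 of adj(I−A): (0.486375, 0.162000, 0.236625, 0.156500); det(I−A) = 0.3302375.
m_1 = (0.486375 + 0.162000 + 0.236625 + 0.156500) / 0.3302375 = 1.0415 / 0.3302375 ≈ 3.1538.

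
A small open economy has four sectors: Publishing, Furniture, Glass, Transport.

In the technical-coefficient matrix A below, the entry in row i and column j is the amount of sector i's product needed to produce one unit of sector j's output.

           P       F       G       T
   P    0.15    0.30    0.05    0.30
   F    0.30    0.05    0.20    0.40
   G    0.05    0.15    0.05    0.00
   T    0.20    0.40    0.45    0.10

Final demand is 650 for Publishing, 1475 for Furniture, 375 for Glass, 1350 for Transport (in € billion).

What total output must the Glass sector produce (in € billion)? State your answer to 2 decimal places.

x_G = 1646.64

I − A =
  [   0.85    -0.30    -0.05    -0.30]
  [  -0.30     0.95    -0.20    -0.40]
  [  -0.05    -0.15     0.95     0.00]
  [  -0.20    -0.40    -0.45     0.90]
Compute the cofactors C_ij = (−1)^(i+j)·(3×3 minor ij) of I−A; the adjugate is their transpose:
adj(I−A) = Cᵀ =
  [ 0.606250   0.397500   0.295000   0.378750]
  [ 0.350500   0.660750   0.352000   0.410500]
  [ 0.087250   0.125250   0.392750   0.084750]
  [ 0.334125   0.444625   0.418375   0.648500]
det(I−A) = Σ_j (I−A)_1j·C_1j = (0.85)(0.606250) + (-0.30)(0.350500) + (-0.05)(0.087250) + (-0.30)(0.334125) = 0.3055625
(I − A)⁻¹ = adj(I−A) / det(I−A) ≈
  [   1.9840     1.3009     0.9654     1.2395]
  [   1.1471     2.1624     1.1520     1.3434]
  [   0.2855     0.4099     1.2853     0.2774]
  [   1.0935     1.4551     1.3692     2.1223]
x = (I − A)⁻¹ d = adj(I−A)·d / det(I−A), with det(I−A) = 0.3055625:
  x_P = (0.606250·650 + 0.397500·1475 + 0.295000·375 + 0.378750·1350) / 0.3055625 = 1602.3125 / 0.3055625 ≈ 5243.81
  x_F = (0.350500·650 + 0.660750·1475 + 0.352000·375 + 0.410500·1350) / 0.3055625 = 1888.60625 / 0.3055625 ≈ 6180.75
  x_G = (0.087250·650 + 0.125250·1475 + 0.392750·375 + 0.084750·1350) / 0.3055625 = 503.15 / 0.3055625 ≈ 1646.64
  x_T = (0.334125·650 + 0.444625·1475 + 0.418375·375 + 0.648500·1350) / 0.3055625 = 1905.36875 / 0.3055625 ≈ 6235.61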